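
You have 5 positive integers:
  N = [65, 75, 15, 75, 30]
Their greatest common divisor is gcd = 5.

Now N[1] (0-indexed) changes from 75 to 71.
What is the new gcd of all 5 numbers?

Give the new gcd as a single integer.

Answer: 1

Derivation:
Numbers: [65, 75, 15, 75, 30], gcd = 5
Change: index 1, 75 -> 71
gcd of the OTHER numbers (without index 1): gcd([65, 15, 75, 30]) = 5
New gcd = gcd(g_others, new_val) = gcd(5, 71) = 1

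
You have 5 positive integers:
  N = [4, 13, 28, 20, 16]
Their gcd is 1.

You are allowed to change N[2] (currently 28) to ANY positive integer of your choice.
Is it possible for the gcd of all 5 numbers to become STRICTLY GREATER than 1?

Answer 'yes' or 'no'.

Current gcd = 1
gcd of all OTHER numbers (without N[2]=28): gcd([4, 13, 20, 16]) = 1
The new gcd after any change is gcd(1, new_value).
This can be at most 1.
Since 1 = old gcd 1, the gcd can only stay the same or decrease.

Answer: no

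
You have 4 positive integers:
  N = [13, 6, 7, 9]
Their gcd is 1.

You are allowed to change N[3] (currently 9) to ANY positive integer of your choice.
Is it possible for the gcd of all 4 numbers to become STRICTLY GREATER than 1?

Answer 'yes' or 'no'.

Answer: no

Derivation:
Current gcd = 1
gcd of all OTHER numbers (without N[3]=9): gcd([13, 6, 7]) = 1
The new gcd after any change is gcd(1, new_value).
This can be at most 1.
Since 1 = old gcd 1, the gcd can only stay the same or decrease.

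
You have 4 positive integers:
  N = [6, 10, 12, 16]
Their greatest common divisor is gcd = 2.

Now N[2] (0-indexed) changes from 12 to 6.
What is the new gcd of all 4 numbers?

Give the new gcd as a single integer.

Numbers: [6, 10, 12, 16], gcd = 2
Change: index 2, 12 -> 6
gcd of the OTHER numbers (without index 2): gcd([6, 10, 16]) = 2
New gcd = gcd(g_others, new_val) = gcd(2, 6) = 2

Answer: 2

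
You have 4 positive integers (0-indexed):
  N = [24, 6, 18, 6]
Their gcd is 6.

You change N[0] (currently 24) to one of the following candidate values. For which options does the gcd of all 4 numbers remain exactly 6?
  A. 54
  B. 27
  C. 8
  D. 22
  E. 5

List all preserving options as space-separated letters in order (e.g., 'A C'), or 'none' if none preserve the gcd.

Old gcd = 6; gcd of others (without N[0]) = 6
New gcd for candidate v: gcd(6, v). Preserves old gcd iff gcd(6, v) = 6.
  Option A: v=54, gcd(6,54)=6 -> preserves
  Option B: v=27, gcd(6,27)=3 -> changes
  Option C: v=8, gcd(6,8)=2 -> changes
  Option D: v=22, gcd(6,22)=2 -> changes
  Option E: v=5, gcd(6,5)=1 -> changes

Answer: A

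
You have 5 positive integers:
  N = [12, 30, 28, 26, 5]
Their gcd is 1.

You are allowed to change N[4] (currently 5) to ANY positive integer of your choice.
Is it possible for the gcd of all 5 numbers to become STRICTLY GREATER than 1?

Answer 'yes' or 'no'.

Current gcd = 1
gcd of all OTHER numbers (without N[4]=5): gcd([12, 30, 28, 26]) = 2
The new gcd after any change is gcd(2, new_value).
This can be at most 2.
Since 2 > old gcd 1, the gcd CAN increase (e.g., set N[4] = 2).

Answer: yes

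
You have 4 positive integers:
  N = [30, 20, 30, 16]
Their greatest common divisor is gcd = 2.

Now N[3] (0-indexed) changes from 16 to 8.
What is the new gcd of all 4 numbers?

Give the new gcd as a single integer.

Numbers: [30, 20, 30, 16], gcd = 2
Change: index 3, 16 -> 8
gcd of the OTHER numbers (without index 3): gcd([30, 20, 30]) = 10
New gcd = gcd(g_others, new_val) = gcd(10, 8) = 2

Answer: 2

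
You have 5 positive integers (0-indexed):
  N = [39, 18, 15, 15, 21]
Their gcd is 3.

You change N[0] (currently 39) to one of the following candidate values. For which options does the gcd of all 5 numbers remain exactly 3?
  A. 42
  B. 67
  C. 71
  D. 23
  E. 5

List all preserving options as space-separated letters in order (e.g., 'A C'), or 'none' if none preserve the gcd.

Answer: A

Derivation:
Old gcd = 3; gcd of others (without N[0]) = 3
New gcd for candidate v: gcd(3, v). Preserves old gcd iff gcd(3, v) = 3.
  Option A: v=42, gcd(3,42)=3 -> preserves
  Option B: v=67, gcd(3,67)=1 -> changes
  Option C: v=71, gcd(3,71)=1 -> changes
  Option D: v=23, gcd(3,23)=1 -> changes
  Option E: v=5, gcd(3,5)=1 -> changes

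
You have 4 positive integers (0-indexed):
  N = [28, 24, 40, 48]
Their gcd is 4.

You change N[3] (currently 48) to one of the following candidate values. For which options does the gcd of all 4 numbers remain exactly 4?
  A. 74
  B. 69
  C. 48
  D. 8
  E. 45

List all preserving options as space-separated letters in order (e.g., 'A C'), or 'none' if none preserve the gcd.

Answer: C D

Derivation:
Old gcd = 4; gcd of others (without N[3]) = 4
New gcd for candidate v: gcd(4, v). Preserves old gcd iff gcd(4, v) = 4.
  Option A: v=74, gcd(4,74)=2 -> changes
  Option B: v=69, gcd(4,69)=1 -> changes
  Option C: v=48, gcd(4,48)=4 -> preserves
  Option D: v=8, gcd(4,8)=4 -> preserves
  Option E: v=45, gcd(4,45)=1 -> changes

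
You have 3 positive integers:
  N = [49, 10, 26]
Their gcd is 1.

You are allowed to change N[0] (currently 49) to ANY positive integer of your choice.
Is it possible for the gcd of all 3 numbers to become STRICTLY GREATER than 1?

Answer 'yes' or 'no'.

Answer: yes

Derivation:
Current gcd = 1
gcd of all OTHER numbers (without N[0]=49): gcd([10, 26]) = 2
The new gcd after any change is gcd(2, new_value).
This can be at most 2.
Since 2 > old gcd 1, the gcd CAN increase (e.g., set N[0] = 2).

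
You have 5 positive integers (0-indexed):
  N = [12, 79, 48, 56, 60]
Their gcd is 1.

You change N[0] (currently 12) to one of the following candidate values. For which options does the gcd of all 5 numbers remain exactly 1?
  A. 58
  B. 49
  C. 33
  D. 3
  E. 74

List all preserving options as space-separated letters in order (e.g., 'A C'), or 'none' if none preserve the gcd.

Old gcd = 1; gcd of others (without N[0]) = 1
New gcd for candidate v: gcd(1, v). Preserves old gcd iff gcd(1, v) = 1.
  Option A: v=58, gcd(1,58)=1 -> preserves
  Option B: v=49, gcd(1,49)=1 -> preserves
  Option C: v=33, gcd(1,33)=1 -> preserves
  Option D: v=3, gcd(1,3)=1 -> preserves
  Option E: v=74, gcd(1,74)=1 -> preserves

Answer: A B C D E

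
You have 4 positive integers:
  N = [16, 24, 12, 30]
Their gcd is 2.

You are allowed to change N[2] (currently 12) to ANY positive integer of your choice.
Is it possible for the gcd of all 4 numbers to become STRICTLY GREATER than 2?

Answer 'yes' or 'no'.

Current gcd = 2
gcd of all OTHER numbers (without N[2]=12): gcd([16, 24, 30]) = 2
The new gcd after any change is gcd(2, new_value).
This can be at most 2.
Since 2 = old gcd 2, the gcd can only stay the same or decrease.

Answer: no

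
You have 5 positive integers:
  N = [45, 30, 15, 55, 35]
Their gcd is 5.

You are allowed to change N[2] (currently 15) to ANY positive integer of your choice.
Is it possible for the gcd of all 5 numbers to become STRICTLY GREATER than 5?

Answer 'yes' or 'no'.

Current gcd = 5
gcd of all OTHER numbers (without N[2]=15): gcd([45, 30, 55, 35]) = 5
The new gcd after any change is gcd(5, new_value).
This can be at most 5.
Since 5 = old gcd 5, the gcd can only stay the same or decrease.

Answer: no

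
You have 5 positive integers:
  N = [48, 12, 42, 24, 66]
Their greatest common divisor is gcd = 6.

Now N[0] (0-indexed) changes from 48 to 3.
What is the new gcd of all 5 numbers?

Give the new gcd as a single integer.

Answer: 3

Derivation:
Numbers: [48, 12, 42, 24, 66], gcd = 6
Change: index 0, 48 -> 3
gcd of the OTHER numbers (without index 0): gcd([12, 42, 24, 66]) = 6
New gcd = gcd(g_others, new_val) = gcd(6, 3) = 3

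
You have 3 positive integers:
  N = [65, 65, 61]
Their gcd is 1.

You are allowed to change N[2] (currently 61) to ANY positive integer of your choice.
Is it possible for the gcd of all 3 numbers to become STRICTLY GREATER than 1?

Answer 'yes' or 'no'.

Current gcd = 1
gcd of all OTHER numbers (without N[2]=61): gcd([65, 65]) = 65
The new gcd after any change is gcd(65, new_value).
This can be at most 65.
Since 65 > old gcd 1, the gcd CAN increase (e.g., set N[2] = 65).

Answer: yes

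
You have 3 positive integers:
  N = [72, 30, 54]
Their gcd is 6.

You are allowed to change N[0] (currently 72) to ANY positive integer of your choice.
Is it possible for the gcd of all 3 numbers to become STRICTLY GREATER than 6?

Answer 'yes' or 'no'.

Answer: no

Derivation:
Current gcd = 6
gcd of all OTHER numbers (without N[0]=72): gcd([30, 54]) = 6
The new gcd after any change is gcd(6, new_value).
This can be at most 6.
Since 6 = old gcd 6, the gcd can only stay the same or decrease.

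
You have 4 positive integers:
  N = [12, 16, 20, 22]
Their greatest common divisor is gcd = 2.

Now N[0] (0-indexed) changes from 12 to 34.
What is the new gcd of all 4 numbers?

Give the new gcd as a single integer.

Answer: 2

Derivation:
Numbers: [12, 16, 20, 22], gcd = 2
Change: index 0, 12 -> 34
gcd of the OTHER numbers (without index 0): gcd([16, 20, 22]) = 2
New gcd = gcd(g_others, new_val) = gcd(2, 34) = 2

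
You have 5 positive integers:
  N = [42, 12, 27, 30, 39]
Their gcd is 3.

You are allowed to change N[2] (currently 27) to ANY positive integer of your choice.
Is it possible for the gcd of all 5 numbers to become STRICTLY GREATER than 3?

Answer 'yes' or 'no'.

Current gcd = 3
gcd of all OTHER numbers (without N[2]=27): gcd([42, 12, 30, 39]) = 3
The new gcd after any change is gcd(3, new_value).
This can be at most 3.
Since 3 = old gcd 3, the gcd can only stay the same or decrease.

Answer: no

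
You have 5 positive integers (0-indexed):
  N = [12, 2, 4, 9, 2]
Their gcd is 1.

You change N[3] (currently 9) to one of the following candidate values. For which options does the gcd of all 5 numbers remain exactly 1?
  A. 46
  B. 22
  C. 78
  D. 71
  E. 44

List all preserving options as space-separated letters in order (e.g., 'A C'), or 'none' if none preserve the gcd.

Answer: D

Derivation:
Old gcd = 1; gcd of others (without N[3]) = 2
New gcd for candidate v: gcd(2, v). Preserves old gcd iff gcd(2, v) = 1.
  Option A: v=46, gcd(2,46)=2 -> changes
  Option B: v=22, gcd(2,22)=2 -> changes
  Option C: v=78, gcd(2,78)=2 -> changes
  Option D: v=71, gcd(2,71)=1 -> preserves
  Option E: v=44, gcd(2,44)=2 -> changes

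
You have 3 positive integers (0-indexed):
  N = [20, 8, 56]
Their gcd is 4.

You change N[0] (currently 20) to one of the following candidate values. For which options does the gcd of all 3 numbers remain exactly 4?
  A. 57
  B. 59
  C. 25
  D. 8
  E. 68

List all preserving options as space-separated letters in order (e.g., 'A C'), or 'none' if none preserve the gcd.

Old gcd = 4; gcd of others (without N[0]) = 8
New gcd for candidate v: gcd(8, v). Preserves old gcd iff gcd(8, v) = 4.
  Option A: v=57, gcd(8,57)=1 -> changes
  Option B: v=59, gcd(8,59)=1 -> changes
  Option C: v=25, gcd(8,25)=1 -> changes
  Option D: v=8, gcd(8,8)=8 -> changes
  Option E: v=68, gcd(8,68)=4 -> preserves

Answer: E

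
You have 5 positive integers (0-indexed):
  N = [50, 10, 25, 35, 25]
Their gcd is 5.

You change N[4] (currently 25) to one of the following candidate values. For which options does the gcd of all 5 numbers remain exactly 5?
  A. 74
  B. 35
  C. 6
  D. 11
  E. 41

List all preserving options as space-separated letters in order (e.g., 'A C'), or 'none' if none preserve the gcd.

Answer: B

Derivation:
Old gcd = 5; gcd of others (without N[4]) = 5
New gcd for candidate v: gcd(5, v). Preserves old gcd iff gcd(5, v) = 5.
  Option A: v=74, gcd(5,74)=1 -> changes
  Option B: v=35, gcd(5,35)=5 -> preserves
  Option C: v=6, gcd(5,6)=1 -> changes
  Option D: v=11, gcd(5,11)=1 -> changes
  Option E: v=41, gcd(5,41)=1 -> changes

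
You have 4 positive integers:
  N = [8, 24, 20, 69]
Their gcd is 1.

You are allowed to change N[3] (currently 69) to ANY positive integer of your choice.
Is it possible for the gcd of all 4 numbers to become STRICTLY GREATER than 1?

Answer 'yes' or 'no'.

Current gcd = 1
gcd of all OTHER numbers (without N[3]=69): gcd([8, 24, 20]) = 4
The new gcd after any change is gcd(4, new_value).
This can be at most 4.
Since 4 > old gcd 1, the gcd CAN increase (e.g., set N[3] = 4).

Answer: yes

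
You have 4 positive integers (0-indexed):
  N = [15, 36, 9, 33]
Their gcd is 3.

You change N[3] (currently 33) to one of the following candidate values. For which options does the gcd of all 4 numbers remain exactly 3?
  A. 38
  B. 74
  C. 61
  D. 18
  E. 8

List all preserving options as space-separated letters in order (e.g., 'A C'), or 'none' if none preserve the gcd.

Answer: D

Derivation:
Old gcd = 3; gcd of others (without N[3]) = 3
New gcd for candidate v: gcd(3, v). Preserves old gcd iff gcd(3, v) = 3.
  Option A: v=38, gcd(3,38)=1 -> changes
  Option B: v=74, gcd(3,74)=1 -> changes
  Option C: v=61, gcd(3,61)=1 -> changes
  Option D: v=18, gcd(3,18)=3 -> preserves
  Option E: v=8, gcd(3,8)=1 -> changes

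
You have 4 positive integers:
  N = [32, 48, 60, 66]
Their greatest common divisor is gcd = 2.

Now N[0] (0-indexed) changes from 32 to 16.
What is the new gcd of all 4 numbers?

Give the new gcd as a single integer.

Answer: 2

Derivation:
Numbers: [32, 48, 60, 66], gcd = 2
Change: index 0, 32 -> 16
gcd of the OTHER numbers (without index 0): gcd([48, 60, 66]) = 6
New gcd = gcd(g_others, new_val) = gcd(6, 16) = 2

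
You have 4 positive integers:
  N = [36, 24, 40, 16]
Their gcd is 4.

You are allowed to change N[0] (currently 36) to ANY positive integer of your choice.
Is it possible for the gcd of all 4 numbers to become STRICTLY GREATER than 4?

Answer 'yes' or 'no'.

Current gcd = 4
gcd of all OTHER numbers (without N[0]=36): gcd([24, 40, 16]) = 8
The new gcd after any change is gcd(8, new_value).
This can be at most 8.
Since 8 > old gcd 4, the gcd CAN increase (e.g., set N[0] = 8).

Answer: yes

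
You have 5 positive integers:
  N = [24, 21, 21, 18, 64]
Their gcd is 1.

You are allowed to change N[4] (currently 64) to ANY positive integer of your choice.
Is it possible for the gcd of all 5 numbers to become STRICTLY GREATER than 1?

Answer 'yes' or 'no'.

Answer: yes

Derivation:
Current gcd = 1
gcd of all OTHER numbers (without N[4]=64): gcd([24, 21, 21, 18]) = 3
The new gcd after any change is gcd(3, new_value).
This can be at most 3.
Since 3 > old gcd 1, the gcd CAN increase (e.g., set N[4] = 3).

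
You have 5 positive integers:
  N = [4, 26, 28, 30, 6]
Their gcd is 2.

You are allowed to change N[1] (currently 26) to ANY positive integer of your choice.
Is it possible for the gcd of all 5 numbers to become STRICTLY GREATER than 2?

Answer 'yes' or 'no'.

Current gcd = 2
gcd of all OTHER numbers (without N[1]=26): gcd([4, 28, 30, 6]) = 2
The new gcd after any change is gcd(2, new_value).
This can be at most 2.
Since 2 = old gcd 2, the gcd can only stay the same or decrease.

Answer: no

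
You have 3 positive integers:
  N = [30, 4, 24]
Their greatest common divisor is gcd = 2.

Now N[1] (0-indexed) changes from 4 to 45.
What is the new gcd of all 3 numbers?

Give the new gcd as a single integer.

Numbers: [30, 4, 24], gcd = 2
Change: index 1, 4 -> 45
gcd of the OTHER numbers (without index 1): gcd([30, 24]) = 6
New gcd = gcd(g_others, new_val) = gcd(6, 45) = 3

Answer: 3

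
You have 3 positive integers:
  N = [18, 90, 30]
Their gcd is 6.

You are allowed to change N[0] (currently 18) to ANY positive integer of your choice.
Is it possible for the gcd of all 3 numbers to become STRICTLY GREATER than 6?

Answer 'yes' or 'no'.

Answer: yes

Derivation:
Current gcd = 6
gcd of all OTHER numbers (without N[0]=18): gcd([90, 30]) = 30
The new gcd after any change is gcd(30, new_value).
This can be at most 30.
Since 30 > old gcd 6, the gcd CAN increase (e.g., set N[0] = 30).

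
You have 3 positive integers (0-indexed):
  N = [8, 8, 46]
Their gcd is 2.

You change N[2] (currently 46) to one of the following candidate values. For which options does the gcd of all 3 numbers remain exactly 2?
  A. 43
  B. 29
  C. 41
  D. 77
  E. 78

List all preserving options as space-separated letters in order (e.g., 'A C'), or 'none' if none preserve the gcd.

Old gcd = 2; gcd of others (without N[2]) = 8
New gcd for candidate v: gcd(8, v). Preserves old gcd iff gcd(8, v) = 2.
  Option A: v=43, gcd(8,43)=1 -> changes
  Option B: v=29, gcd(8,29)=1 -> changes
  Option C: v=41, gcd(8,41)=1 -> changes
  Option D: v=77, gcd(8,77)=1 -> changes
  Option E: v=78, gcd(8,78)=2 -> preserves

Answer: E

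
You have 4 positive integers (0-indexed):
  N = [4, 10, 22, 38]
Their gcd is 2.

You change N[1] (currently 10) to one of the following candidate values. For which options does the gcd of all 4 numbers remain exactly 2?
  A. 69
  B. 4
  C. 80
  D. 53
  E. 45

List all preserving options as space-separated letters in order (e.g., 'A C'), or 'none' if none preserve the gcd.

Old gcd = 2; gcd of others (without N[1]) = 2
New gcd for candidate v: gcd(2, v). Preserves old gcd iff gcd(2, v) = 2.
  Option A: v=69, gcd(2,69)=1 -> changes
  Option B: v=4, gcd(2,4)=2 -> preserves
  Option C: v=80, gcd(2,80)=2 -> preserves
  Option D: v=53, gcd(2,53)=1 -> changes
  Option E: v=45, gcd(2,45)=1 -> changes

Answer: B C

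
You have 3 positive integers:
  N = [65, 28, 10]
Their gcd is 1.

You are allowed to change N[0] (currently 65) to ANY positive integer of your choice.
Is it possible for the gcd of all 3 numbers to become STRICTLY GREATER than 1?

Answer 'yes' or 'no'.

Current gcd = 1
gcd of all OTHER numbers (without N[0]=65): gcd([28, 10]) = 2
The new gcd after any change is gcd(2, new_value).
This can be at most 2.
Since 2 > old gcd 1, the gcd CAN increase (e.g., set N[0] = 2).

Answer: yes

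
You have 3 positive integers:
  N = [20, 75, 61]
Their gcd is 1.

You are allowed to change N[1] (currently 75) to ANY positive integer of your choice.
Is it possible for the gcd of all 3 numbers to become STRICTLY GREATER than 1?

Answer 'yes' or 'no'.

Answer: no

Derivation:
Current gcd = 1
gcd of all OTHER numbers (without N[1]=75): gcd([20, 61]) = 1
The new gcd after any change is gcd(1, new_value).
This can be at most 1.
Since 1 = old gcd 1, the gcd can only stay the same or decrease.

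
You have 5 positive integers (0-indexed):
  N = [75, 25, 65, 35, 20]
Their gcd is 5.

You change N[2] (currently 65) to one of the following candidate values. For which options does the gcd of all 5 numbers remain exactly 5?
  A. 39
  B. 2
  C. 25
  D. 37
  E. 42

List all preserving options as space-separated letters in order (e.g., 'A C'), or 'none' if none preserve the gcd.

Answer: C

Derivation:
Old gcd = 5; gcd of others (without N[2]) = 5
New gcd for candidate v: gcd(5, v). Preserves old gcd iff gcd(5, v) = 5.
  Option A: v=39, gcd(5,39)=1 -> changes
  Option B: v=2, gcd(5,2)=1 -> changes
  Option C: v=25, gcd(5,25)=5 -> preserves
  Option D: v=37, gcd(5,37)=1 -> changes
  Option E: v=42, gcd(5,42)=1 -> changes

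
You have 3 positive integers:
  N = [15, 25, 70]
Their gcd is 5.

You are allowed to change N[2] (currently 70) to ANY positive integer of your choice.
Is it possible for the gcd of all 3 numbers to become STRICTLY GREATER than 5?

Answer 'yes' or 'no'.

Current gcd = 5
gcd of all OTHER numbers (without N[2]=70): gcd([15, 25]) = 5
The new gcd after any change is gcd(5, new_value).
This can be at most 5.
Since 5 = old gcd 5, the gcd can only stay the same or decrease.

Answer: no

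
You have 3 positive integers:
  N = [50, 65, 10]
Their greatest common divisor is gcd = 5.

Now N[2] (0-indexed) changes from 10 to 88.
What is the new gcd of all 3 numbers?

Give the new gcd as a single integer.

Answer: 1

Derivation:
Numbers: [50, 65, 10], gcd = 5
Change: index 2, 10 -> 88
gcd of the OTHER numbers (without index 2): gcd([50, 65]) = 5
New gcd = gcd(g_others, new_val) = gcd(5, 88) = 1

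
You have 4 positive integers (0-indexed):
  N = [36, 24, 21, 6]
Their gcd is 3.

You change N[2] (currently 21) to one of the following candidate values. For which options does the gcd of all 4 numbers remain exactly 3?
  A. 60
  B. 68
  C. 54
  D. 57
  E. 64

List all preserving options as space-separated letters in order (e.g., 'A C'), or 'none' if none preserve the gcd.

Answer: D

Derivation:
Old gcd = 3; gcd of others (without N[2]) = 6
New gcd for candidate v: gcd(6, v). Preserves old gcd iff gcd(6, v) = 3.
  Option A: v=60, gcd(6,60)=6 -> changes
  Option B: v=68, gcd(6,68)=2 -> changes
  Option C: v=54, gcd(6,54)=6 -> changes
  Option D: v=57, gcd(6,57)=3 -> preserves
  Option E: v=64, gcd(6,64)=2 -> changes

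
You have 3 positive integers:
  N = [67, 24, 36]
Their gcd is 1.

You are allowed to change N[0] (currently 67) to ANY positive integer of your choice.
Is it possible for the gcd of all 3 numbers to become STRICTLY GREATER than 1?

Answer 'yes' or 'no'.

Current gcd = 1
gcd of all OTHER numbers (without N[0]=67): gcd([24, 36]) = 12
The new gcd after any change is gcd(12, new_value).
This can be at most 12.
Since 12 > old gcd 1, the gcd CAN increase (e.g., set N[0] = 12).

Answer: yes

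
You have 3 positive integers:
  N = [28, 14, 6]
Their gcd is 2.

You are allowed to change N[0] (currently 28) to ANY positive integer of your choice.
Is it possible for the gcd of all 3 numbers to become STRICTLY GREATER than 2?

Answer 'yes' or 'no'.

Answer: no

Derivation:
Current gcd = 2
gcd of all OTHER numbers (without N[0]=28): gcd([14, 6]) = 2
The new gcd after any change is gcd(2, new_value).
This can be at most 2.
Since 2 = old gcd 2, the gcd can only stay the same or decrease.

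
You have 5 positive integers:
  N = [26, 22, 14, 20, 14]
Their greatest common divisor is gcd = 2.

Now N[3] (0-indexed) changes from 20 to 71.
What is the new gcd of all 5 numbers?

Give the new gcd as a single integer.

Answer: 1

Derivation:
Numbers: [26, 22, 14, 20, 14], gcd = 2
Change: index 3, 20 -> 71
gcd of the OTHER numbers (without index 3): gcd([26, 22, 14, 14]) = 2
New gcd = gcd(g_others, new_val) = gcd(2, 71) = 1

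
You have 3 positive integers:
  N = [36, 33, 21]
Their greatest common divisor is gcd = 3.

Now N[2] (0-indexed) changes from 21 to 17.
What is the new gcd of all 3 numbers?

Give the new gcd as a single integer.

Answer: 1

Derivation:
Numbers: [36, 33, 21], gcd = 3
Change: index 2, 21 -> 17
gcd of the OTHER numbers (without index 2): gcd([36, 33]) = 3
New gcd = gcd(g_others, new_val) = gcd(3, 17) = 1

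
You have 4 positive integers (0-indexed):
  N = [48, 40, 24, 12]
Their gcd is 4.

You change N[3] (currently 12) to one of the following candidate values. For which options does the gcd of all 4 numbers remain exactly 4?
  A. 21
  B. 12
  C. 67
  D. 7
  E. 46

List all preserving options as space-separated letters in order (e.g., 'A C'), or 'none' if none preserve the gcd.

Answer: B

Derivation:
Old gcd = 4; gcd of others (without N[3]) = 8
New gcd for candidate v: gcd(8, v). Preserves old gcd iff gcd(8, v) = 4.
  Option A: v=21, gcd(8,21)=1 -> changes
  Option B: v=12, gcd(8,12)=4 -> preserves
  Option C: v=67, gcd(8,67)=1 -> changes
  Option D: v=7, gcd(8,7)=1 -> changes
  Option E: v=46, gcd(8,46)=2 -> changes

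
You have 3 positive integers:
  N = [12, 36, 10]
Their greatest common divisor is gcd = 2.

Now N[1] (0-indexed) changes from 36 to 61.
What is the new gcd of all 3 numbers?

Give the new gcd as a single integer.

Answer: 1

Derivation:
Numbers: [12, 36, 10], gcd = 2
Change: index 1, 36 -> 61
gcd of the OTHER numbers (without index 1): gcd([12, 10]) = 2
New gcd = gcd(g_others, new_val) = gcd(2, 61) = 1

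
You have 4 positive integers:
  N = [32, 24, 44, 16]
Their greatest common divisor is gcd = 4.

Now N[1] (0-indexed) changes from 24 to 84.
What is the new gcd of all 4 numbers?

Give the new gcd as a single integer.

Answer: 4

Derivation:
Numbers: [32, 24, 44, 16], gcd = 4
Change: index 1, 24 -> 84
gcd of the OTHER numbers (without index 1): gcd([32, 44, 16]) = 4
New gcd = gcd(g_others, new_val) = gcd(4, 84) = 4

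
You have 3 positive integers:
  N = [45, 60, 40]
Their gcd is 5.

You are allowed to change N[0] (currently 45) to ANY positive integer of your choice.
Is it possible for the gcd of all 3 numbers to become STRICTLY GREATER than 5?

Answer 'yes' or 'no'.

Current gcd = 5
gcd of all OTHER numbers (without N[0]=45): gcd([60, 40]) = 20
The new gcd after any change is gcd(20, new_value).
This can be at most 20.
Since 20 > old gcd 5, the gcd CAN increase (e.g., set N[0] = 20).

Answer: yes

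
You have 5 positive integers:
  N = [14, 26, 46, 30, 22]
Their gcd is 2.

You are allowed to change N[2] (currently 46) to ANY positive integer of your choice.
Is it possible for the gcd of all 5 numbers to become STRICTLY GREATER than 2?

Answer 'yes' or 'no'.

Answer: no

Derivation:
Current gcd = 2
gcd of all OTHER numbers (without N[2]=46): gcd([14, 26, 30, 22]) = 2
The new gcd after any change is gcd(2, new_value).
This can be at most 2.
Since 2 = old gcd 2, the gcd can only stay the same or decrease.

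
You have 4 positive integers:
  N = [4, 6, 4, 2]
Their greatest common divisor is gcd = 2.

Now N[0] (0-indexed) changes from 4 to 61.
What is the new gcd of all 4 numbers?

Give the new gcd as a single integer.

Answer: 1

Derivation:
Numbers: [4, 6, 4, 2], gcd = 2
Change: index 0, 4 -> 61
gcd of the OTHER numbers (without index 0): gcd([6, 4, 2]) = 2
New gcd = gcd(g_others, new_val) = gcd(2, 61) = 1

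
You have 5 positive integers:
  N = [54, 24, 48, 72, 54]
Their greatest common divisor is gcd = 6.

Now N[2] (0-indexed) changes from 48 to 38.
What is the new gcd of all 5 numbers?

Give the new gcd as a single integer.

Numbers: [54, 24, 48, 72, 54], gcd = 6
Change: index 2, 48 -> 38
gcd of the OTHER numbers (without index 2): gcd([54, 24, 72, 54]) = 6
New gcd = gcd(g_others, new_val) = gcd(6, 38) = 2

Answer: 2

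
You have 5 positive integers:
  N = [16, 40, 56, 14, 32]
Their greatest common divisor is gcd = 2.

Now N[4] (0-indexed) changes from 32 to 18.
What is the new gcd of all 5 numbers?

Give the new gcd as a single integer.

Answer: 2

Derivation:
Numbers: [16, 40, 56, 14, 32], gcd = 2
Change: index 4, 32 -> 18
gcd of the OTHER numbers (without index 4): gcd([16, 40, 56, 14]) = 2
New gcd = gcd(g_others, new_val) = gcd(2, 18) = 2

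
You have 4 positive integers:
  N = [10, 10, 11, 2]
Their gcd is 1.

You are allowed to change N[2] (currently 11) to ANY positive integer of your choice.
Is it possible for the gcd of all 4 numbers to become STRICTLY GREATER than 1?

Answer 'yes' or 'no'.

Current gcd = 1
gcd of all OTHER numbers (without N[2]=11): gcd([10, 10, 2]) = 2
The new gcd after any change is gcd(2, new_value).
This can be at most 2.
Since 2 > old gcd 1, the gcd CAN increase (e.g., set N[2] = 2).

Answer: yes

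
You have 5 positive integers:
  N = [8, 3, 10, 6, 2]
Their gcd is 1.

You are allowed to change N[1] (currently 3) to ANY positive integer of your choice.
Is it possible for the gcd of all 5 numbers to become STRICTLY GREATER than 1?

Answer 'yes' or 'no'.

Answer: yes

Derivation:
Current gcd = 1
gcd of all OTHER numbers (without N[1]=3): gcd([8, 10, 6, 2]) = 2
The new gcd after any change is gcd(2, new_value).
This can be at most 2.
Since 2 > old gcd 1, the gcd CAN increase (e.g., set N[1] = 2).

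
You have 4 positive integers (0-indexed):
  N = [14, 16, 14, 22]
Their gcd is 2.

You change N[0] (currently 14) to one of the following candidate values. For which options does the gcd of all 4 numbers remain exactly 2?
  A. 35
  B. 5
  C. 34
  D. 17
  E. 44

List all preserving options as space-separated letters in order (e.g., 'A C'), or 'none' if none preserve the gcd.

Old gcd = 2; gcd of others (without N[0]) = 2
New gcd for candidate v: gcd(2, v). Preserves old gcd iff gcd(2, v) = 2.
  Option A: v=35, gcd(2,35)=1 -> changes
  Option B: v=5, gcd(2,5)=1 -> changes
  Option C: v=34, gcd(2,34)=2 -> preserves
  Option D: v=17, gcd(2,17)=1 -> changes
  Option E: v=44, gcd(2,44)=2 -> preserves

Answer: C E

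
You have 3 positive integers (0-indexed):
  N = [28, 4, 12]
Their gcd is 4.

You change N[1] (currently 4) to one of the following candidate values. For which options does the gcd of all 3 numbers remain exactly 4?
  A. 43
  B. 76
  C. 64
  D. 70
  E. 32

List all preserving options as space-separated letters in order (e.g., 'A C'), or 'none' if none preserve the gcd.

Old gcd = 4; gcd of others (without N[1]) = 4
New gcd for candidate v: gcd(4, v). Preserves old gcd iff gcd(4, v) = 4.
  Option A: v=43, gcd(4,43)=1 -> changes
  Option B: v=76, gcd(4,76)=4 -> preserves
  Option C: v=64, gcd(4,64)=4 -> preserves
  Option D: v=70, gcd(4,70)=2 -> changes
  Option E: v=32, gcd(4,32)=4 -> preserves

Answer: B C E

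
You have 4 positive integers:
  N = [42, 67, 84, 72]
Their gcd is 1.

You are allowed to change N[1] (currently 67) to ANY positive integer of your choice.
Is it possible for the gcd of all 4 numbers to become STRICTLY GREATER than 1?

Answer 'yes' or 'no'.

Current gcd = 1
gcd of all OTHER numbers (without N[1]=67): gcd([42, 84, 72]) = 6
The new gcd after any change is gcd(6, new_value).
This can be at most 6.
Since 6 > old gcd 1, the gcd CAN increase (e.g., set N[1] = 6).

Answer: yes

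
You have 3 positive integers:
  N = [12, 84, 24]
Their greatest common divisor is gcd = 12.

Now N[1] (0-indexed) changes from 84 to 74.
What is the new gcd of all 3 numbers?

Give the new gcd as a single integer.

Answer: 2

Derivation:
Numbers: [12, 84, 24], gcd = 12
Change: index 1, 84 -> 74
gcd of the OTHER numbers (without index 1): gcd([12, 24]) = 12
New gcd = gcd(g_others, new_val) = gcd(12, 74) = 2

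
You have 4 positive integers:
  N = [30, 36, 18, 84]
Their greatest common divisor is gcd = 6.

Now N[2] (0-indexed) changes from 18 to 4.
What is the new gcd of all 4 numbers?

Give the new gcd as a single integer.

Answer: 2

Derivation:
Numbers: [30, 36, 18, 84], gcd = 6
Change: index 2, 18 -> 4
gcd of the OTHER numbers (without index 2): gcd([30, 36, 84]) = 6
New gcd = gcd(g_others, new_val) = gcd(6, 4) = 2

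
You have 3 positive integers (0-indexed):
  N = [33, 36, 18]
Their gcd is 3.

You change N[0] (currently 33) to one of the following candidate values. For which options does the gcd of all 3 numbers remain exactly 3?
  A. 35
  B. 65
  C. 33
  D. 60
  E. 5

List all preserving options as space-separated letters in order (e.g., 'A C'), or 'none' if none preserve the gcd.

Old gcd = 3; gcd of others (without N[0]) = 18
New gcd for candidate v: gcd(18, v). Preserves old gcd iff gcd(18, v) = 3.
  Option A: v=35, gcd(18,35)=1 -> changes
  Option B: v=65, gcd(18,65)=1 -> changes
  Option C: v=33, gcd(18,33)=3 -> preserves
  Option D: v=60, gcd(18,60)=6 -> changes
  Option E: v=5, gcd(18,5)=1 -> changes

Answer: C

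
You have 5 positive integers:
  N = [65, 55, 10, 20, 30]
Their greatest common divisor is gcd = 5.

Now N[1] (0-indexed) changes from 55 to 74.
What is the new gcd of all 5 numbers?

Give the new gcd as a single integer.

Numbers: [65, 55, 10, 20, 30], gcd = 5
Change: index 1, 55 -> 74
gcd of the OTHER numbers (without index 1): gcd([65, 10, 20, 30]) = 5
New gcd = gcd(g_others, new_val) = gcd(5, 74) = 1

Answer: 1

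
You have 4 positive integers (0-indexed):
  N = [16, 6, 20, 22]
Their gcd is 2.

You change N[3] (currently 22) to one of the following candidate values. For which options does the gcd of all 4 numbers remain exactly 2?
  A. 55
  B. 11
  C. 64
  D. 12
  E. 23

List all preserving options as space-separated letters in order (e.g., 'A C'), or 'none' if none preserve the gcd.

Old gcd = 2; gcd of others (without N[3]) = 2
New gcd for candidate v: gcd(2, v). Preserves old gcd iff gcd(2, v) = 2.
  Option A: v=55, gcd(2,55)=1 -> changes
  Option B: v=11, gcd(2,11)=1 -> changes
  Option C: v=64, gcd(2,64)=2 -> preserves
  Option D: v=12, gcd(2,12)=2 -> preserves
  Option E: v=23, gcd(2,23)=1 -> changes

Answer: C D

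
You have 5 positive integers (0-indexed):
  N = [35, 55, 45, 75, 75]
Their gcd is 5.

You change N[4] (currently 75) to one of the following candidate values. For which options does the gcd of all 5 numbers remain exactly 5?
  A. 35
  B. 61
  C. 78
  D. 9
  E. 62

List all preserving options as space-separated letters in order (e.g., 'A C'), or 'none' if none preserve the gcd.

Old gcd = 5; gcd of others (without N[4]) = 5
New gcd for candidate v: gcd(5, v). Preserves old gcd iff gcd(5, v) = 5.
  Option A: v=35, gcd(5,35)=5 -> preserves
  Option B: v=61, gcd(5,61)=1 -> changes
  Option C: v=78, gcd(5,78)=1 -> changes
  Option D: v=9, gcd(5,9)=1 -> changes
  Option E: v=62, gcd(5,62)=1 -> changes

Answer: A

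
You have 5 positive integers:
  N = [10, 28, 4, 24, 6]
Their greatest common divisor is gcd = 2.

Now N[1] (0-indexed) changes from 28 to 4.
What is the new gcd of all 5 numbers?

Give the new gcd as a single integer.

Answer: 2

Derivation:
Numbers: [10, 28, 4, 24, 6], gcd = 2
Change: index 1, 28 -> 4
gcd of the OTHER numbers (without index 1): gcd([10, 4, 24, 6]) = 2
New gcd = gcd(g_others, new_val) = gcd(2, 4) = 2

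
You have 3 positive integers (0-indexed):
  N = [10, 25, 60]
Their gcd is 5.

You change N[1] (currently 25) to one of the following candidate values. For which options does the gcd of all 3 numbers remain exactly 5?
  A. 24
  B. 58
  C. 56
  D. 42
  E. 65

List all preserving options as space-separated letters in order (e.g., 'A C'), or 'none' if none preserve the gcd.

Old gcd = 5; gcd of others (without N[1]) = 10
New gcd for candidate v: gcd(10, v). Preserves old gcd iff gcd(10, v) = 5.
  Option A: v=24, gcd(10,24)=2 -> changes
  Option B: v=58, gcd(10,58)=2 -> changes
  Option C: v=56, gcd(10,56)=2 -> changes
  Option D: v=42, gcd(10,42)=2 -> changes
  Option E: v=65, gcd(10,65)=5 -> preserves

Answer: E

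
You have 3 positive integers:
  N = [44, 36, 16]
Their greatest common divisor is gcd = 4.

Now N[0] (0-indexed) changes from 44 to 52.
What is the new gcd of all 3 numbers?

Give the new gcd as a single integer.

Answer: 4

Derivation:
Numbers: [44, 36, 16], gcd = 4
Change: index 0, 44 -> 52
gcd of the OTHER numbers (without index 0): gcd([36, 16]) = 4
New gcd = gcd(g_others, new_val) = gcd(4, 52) = 4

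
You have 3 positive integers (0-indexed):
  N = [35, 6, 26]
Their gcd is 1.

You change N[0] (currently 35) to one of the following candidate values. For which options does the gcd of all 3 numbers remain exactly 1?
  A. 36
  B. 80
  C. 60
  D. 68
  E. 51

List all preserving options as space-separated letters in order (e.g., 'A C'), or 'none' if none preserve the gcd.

Answer: E

Derivation:
Old gcd = 1; gcd of others (without N[0]) = 2
New gcd for candidate v: gcd(2, v). Preserves old gcd iff gcd(2, v) = 1.
  Option A: v=36, gcd(2,36)=2 -> changes
  Option B: v=80, gcd(2,80)=2 -> changes
  Option C: v=60, gcd(2,60)=2 -> changes
  Option D: v=68, gcd(2,68)=2 -> changes
  Option E: v=51, gcd(2,51)=1 -> preserves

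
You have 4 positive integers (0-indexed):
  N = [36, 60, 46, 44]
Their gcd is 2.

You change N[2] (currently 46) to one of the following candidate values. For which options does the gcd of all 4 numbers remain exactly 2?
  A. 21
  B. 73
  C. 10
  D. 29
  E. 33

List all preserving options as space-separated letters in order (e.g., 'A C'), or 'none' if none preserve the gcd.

Old gcd = 2; gcd of others (without N[2]) = 4
New gcd for candidate v: gcd(4, v). Preserves old gcd iff gcd(4, v) = 2.
  Option A: v=21, gcd(4,21)=1 -> changes
  Option B: v=73, gcd(4,73)=1 -> changes
  Option C: v=10, gcd(4,10)=2 -> preserves
  Option D: v=29, gcd(4,29)=1 -> changes
  Option E: v=33, gcd(4,33)=1 -> changes

Answer: C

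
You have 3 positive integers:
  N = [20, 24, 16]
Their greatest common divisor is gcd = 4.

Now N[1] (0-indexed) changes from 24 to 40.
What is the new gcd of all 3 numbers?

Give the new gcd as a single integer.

Answer: 4

Derivation:
Numbers: [20, 24, 16], gcd = 4
Change: index 1, 24 -> 40
gcd of the OTHER numbers (without index 1): gcd([20, 16]) = 4
New gcd = gcd(g_others, new_val) = gcd(4, 40) = 4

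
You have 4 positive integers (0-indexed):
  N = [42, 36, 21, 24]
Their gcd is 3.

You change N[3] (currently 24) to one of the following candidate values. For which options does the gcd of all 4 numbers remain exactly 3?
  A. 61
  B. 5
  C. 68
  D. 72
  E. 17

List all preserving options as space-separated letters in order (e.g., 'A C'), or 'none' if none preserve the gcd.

Answer: D

Derivation:
Old gcd = 3; gcd of others (without N[3]) = 3
New gcd for candidate v: gcd(3, v). Preserves old gcd iff gcd(3, v) = 3.
  Option A: v=61, gcd(3,61)=1 -> changes
  Option B: v=5, gcd(3,5)=1 -> changes
  Option C: v=68, gcd(3,68)=1 -> changes
  Option D: v=72, gcd(3,72)=3 -> preserves
  Option E: v=17, gcd(3,17)=1 -> changes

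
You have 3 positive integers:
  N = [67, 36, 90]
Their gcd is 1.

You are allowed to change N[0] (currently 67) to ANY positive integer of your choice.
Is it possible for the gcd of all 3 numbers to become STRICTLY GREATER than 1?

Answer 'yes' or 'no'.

Current gcd = 1
gcd of all OTHER numbers (without N[0]=67): gcd([36, 90]) = 18
The new gcd after any change is gcd(18, new_value).
This can be at most 18.
Since 18 > old gcd 1, the gcd CAN increase (e.g., set N[0] = 18).

Answer: yes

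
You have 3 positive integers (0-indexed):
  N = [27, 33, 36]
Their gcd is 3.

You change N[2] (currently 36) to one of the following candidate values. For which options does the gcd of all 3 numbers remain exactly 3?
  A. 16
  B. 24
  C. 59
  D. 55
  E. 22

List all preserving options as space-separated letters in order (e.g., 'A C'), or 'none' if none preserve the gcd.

Old gcd = 3; gcd of others (without N[2]) = 3
New gcd for candidate v: gcd(3, v). Preserves old gcd iff gcd(3, v) = 3.
  Option A: v=16, gcd(3,16)=1 -> changes
  Option B: v=24, gcd(3,24)=3 -> preserves
  Option C: v=59, gcd(3,59)=1 -> changes
  Option D: v=55, gcd(3,55)=1 -> changes
  Option E: v=22, gcd(3,22)=1 -> changes

Answer: B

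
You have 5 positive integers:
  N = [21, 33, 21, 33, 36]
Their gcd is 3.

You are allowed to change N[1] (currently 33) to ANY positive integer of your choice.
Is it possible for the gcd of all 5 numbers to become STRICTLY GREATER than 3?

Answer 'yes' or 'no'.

Answer: no

Derivation:
Current gcd = 3
gcd of all OTHER numbers (without N[1]=33): gcd([21, 21, 33, 36]) = 3
The new gcd after any change is gcd(3, new_value).
This can be at most 3.
Since 3 = old gcd 3, the gcd can only stay the same or decrease.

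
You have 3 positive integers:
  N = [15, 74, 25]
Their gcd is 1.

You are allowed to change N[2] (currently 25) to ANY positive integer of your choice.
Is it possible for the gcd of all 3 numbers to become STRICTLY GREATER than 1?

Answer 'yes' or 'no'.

Current gcd = 1
gcd of all OTHER numbers (without N[2]=25): gcd([15, 74]) = 1
The new gcd after any change is gcd(1, new_value).
This can be at most 1.
Since 1 = old gcd 1, the gcd can only stay the same or decrease.

Answer: no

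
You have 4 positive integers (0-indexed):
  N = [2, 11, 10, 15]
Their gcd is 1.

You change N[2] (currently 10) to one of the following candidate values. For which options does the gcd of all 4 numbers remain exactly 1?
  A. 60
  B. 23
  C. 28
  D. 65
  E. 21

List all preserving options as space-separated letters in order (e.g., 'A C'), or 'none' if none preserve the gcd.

Old gcd = 1; gcd of others (without N[2]) = 1
New gcd for candidate v: gcd(1, v). Preserves old gcd iff gcd(1, v) = 1.
  Option A: v=60, gcd(1,60)=1 -> preserves
  Option B: v=23, gcd(1,23)=1 -> preserves
  Option C: v=28, gcd(1,28)=1 -> preserves
  Option D: v=65, gcd(1,65)=1 -> preserves
  Option E: v=21, gcd(1,21)=1 -> preserves

Answer: A B C D E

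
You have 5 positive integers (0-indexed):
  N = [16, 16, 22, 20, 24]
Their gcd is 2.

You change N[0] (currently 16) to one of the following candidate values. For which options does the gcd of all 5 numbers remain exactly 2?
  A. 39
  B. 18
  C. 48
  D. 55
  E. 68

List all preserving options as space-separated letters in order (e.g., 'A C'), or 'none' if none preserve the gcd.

Old gcd = 2; gcd of others (without N[0]) = 2
New gcd for candidate v: gcd(2, v). Preserves old gcd iff gcd(2, v) = 2.
  Option A: v=39, gcd(2,39)=1 -> changes
  Option B: v=18, gcd(2,18)=2 -> preserves
  Option C: v=48, gcd(2,48)=2 -> preserves
  Option D: v=55, gcd(2,55)=1 -> changes
  Option E: v=68, gcd(2,68)=2 -> preserves

Answer: B C E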